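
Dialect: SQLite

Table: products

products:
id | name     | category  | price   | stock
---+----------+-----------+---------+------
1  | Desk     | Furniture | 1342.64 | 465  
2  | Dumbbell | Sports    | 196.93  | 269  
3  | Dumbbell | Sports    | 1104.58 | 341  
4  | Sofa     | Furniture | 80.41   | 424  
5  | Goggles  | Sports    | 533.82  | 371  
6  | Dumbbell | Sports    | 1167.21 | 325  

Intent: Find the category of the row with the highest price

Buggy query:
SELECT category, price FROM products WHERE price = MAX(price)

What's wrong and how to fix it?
Bug: WHERE is evaluated per row; an aggregate over the whole table isn't defined there

Fix: Wrap MAX in a scalar subquery so WHERE compares against a single value

Corrected query:
SELECT category, price FROM products WHERE price = (SELECT MAX(price) FROM products)

Result:
category  | price  
----------+--------
Furniture | 1342.64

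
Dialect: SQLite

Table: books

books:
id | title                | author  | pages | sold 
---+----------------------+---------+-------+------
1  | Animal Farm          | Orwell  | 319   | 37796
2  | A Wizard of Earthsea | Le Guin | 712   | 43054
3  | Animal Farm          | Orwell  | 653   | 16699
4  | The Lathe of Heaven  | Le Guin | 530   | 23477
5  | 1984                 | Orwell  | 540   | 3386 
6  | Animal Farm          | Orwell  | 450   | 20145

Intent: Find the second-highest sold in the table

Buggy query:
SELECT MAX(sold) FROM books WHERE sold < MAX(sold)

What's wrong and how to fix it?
Bug: The inner MAX is an aggregate inside WHERE, which is not allowed

Fix: Compute the overall MAX in a subquery, then take MAX of rows below it

Corrected query:
SELECT MAX(sold) FROM books WHERE sold < (SELECT MAX(sold) FROM books)

Result:
MAX(sold)
---------
37796    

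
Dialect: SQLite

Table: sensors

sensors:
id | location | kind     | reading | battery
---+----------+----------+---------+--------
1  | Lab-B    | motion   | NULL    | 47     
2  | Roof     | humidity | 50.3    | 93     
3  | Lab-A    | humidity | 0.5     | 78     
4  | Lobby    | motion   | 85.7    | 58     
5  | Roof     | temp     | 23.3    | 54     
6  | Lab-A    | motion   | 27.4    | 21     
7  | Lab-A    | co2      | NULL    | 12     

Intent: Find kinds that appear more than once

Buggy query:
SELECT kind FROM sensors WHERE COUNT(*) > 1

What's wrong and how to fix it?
Bug: COUNT(*) is an aggregate and cannot be used in WHERE

Fix: Group first, then use HAVING for the count condition

Corrected query:
SELECT kind FROM sensors GROUP BY kind HAVING COUNT(*) > 1

Result:
kind    
--------
humidity
motion  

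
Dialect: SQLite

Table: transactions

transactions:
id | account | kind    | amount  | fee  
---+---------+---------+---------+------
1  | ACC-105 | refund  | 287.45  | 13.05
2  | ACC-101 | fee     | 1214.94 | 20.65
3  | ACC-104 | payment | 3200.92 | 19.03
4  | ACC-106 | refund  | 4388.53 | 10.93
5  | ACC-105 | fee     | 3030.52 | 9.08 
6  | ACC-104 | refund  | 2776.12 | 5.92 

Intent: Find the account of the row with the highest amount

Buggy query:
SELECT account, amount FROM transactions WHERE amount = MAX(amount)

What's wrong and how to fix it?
Bug: WHERE is evaluated per row; an aggregate over the whole table isn't defined there

Fix: Use a subquery: WHERE amount = (SELECT MAX(amount) FROM transactions)

Corrected query:
SELECT account, amount FROM transactions WHERE amount = (SELECT MAX(amount) FROM transactions)

Result:
account | amount 
--------+--------
ACC-106 | 4388.53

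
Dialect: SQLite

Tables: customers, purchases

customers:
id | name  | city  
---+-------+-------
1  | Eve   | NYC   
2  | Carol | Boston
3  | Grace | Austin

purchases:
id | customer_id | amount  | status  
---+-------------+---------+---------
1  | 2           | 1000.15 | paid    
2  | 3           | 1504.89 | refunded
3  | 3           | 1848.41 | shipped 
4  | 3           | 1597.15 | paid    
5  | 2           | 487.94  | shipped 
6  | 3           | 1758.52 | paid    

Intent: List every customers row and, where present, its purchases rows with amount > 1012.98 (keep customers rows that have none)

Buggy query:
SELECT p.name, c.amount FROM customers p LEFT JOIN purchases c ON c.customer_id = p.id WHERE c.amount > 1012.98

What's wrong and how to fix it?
Bug: Filtering c.amount in WHERE discards the NULL rows produced by LEFT JOIN, turning it into an inner join

Fix: Put 'c.amount > 1012.98' in the JOIN's ON clause instead of WHERE

Corrected query:
SELECT p.name, c.amount FROM customers p LEFT JOIN purchases c ON c.customer_id = p.id AND c.amount > 1012.98

Result:
name  | amount 
------+--------
Eve   | NULL   
Carol | NULL   
Grace | 1504.89
Grace | 1597.15
Grace | 1758.52
Grace | 1848.41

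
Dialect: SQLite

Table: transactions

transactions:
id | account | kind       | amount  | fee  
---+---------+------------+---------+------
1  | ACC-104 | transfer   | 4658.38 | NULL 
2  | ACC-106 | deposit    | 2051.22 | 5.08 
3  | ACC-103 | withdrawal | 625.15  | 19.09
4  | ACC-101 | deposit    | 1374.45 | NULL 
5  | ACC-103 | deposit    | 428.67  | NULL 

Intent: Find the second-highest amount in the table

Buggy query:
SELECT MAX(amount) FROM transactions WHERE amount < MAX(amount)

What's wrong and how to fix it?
Bug: The inner MAX is an aggregate inside WHERE, which is not allowed

Fix: Compute the overall MAX in a subquery, then take MAX of rows below it

Corrected query:
SELECT MAX(amount) FROM transactions WHERE amount < (SELECT MAX(amount) FROM transactions)

Result:
MAX(amount)
-----------
2051.22    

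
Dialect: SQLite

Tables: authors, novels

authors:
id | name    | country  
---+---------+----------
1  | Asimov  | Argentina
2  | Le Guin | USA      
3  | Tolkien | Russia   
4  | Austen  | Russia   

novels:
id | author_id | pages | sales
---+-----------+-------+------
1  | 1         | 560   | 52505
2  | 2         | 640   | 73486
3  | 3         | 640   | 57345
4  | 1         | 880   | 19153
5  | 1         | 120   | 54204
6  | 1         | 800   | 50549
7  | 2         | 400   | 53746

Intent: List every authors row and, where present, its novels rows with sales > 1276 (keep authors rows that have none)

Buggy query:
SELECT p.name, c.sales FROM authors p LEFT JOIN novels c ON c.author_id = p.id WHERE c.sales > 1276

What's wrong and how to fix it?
Bug: Filtering c.sales in WHERE discards the NULL rows produced by LEFT JOIN, turning it into an inner join

Fix: Move the right-table condition into the ON clause so unmatched parents are kept

Corrected query:
SELECT p.name, c.sales FROM authors p LEFT JOIN novels c ON c.author_id = p.id AND c.sales > 1276

Result:
name    | sales
--------+------
Asimov  | 19153
Asimov  | 50549
Asimov  | 52505
Asimov  | 54204
Le Guin | 53746
Le Guin | 73486
Tolkien | 57345
Austen  | NULL 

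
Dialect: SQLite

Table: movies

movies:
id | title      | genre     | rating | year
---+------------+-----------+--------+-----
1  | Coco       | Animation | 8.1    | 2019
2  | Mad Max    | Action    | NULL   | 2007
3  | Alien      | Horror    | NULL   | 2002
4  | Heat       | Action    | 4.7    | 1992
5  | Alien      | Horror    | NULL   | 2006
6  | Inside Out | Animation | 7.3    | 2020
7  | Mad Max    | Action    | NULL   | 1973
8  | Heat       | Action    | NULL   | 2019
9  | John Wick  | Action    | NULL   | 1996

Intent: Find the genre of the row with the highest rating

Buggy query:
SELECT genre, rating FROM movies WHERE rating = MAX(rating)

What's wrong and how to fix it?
Bug: MAX(rating) is an aggregate and cannot be used directly in WHERE

Fix: Use a subquery: WHERE rating = (SELECT MAX(rating) FROM movies)

Corrected query:
SELECT genre, rating FROM movies WHERE rating = (SELECT MAX(rating) FROM movies)

Result:
genre     | rating
----------+-------
Animation | 8.1   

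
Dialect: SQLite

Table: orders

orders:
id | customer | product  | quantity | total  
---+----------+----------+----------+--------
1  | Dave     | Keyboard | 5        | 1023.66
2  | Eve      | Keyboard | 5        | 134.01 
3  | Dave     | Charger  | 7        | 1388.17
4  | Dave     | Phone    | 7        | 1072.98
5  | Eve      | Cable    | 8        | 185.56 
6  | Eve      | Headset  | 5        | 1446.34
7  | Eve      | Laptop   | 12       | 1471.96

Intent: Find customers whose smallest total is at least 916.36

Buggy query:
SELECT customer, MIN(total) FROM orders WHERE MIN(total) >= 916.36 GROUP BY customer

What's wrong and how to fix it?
Bug: Aggregates like MIN are computed per group after WHERE runs

Fix: Use HAVING for the per-group MIN condition

Corrected query:
SELECT customer, MIN(total) FROM orders GROUP BY customer HAVING MIN(total) >= 916.36

Result:
customer | MIN(total)
---------+-----------
Dave     | 1023.66   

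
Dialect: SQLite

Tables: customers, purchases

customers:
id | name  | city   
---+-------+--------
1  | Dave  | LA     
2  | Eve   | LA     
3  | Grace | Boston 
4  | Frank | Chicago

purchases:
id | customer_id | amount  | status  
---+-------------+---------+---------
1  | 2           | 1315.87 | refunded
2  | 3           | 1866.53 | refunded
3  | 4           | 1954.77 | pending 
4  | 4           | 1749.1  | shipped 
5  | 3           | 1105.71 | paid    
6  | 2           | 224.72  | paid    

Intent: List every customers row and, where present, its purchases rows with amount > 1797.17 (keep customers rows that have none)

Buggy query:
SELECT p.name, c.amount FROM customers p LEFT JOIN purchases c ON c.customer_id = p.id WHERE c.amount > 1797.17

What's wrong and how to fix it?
Bug: Filtering c.amount in WHERE discards the NULL rows produced by LEFT JOIN, turning it into an inner join

Fix: Put 'c.amount > 1797.17' in the JOIN's ON clause instead of WHERE

Corrected query:
SELECT p.name, c.amount FROM customers p LEFT JOIN purchases c ON c.customer_id = p.id AND c.amount > 1797.17

Result:
name  | amount 
------+--------
Dave  | NULL   
Eve   | NULL   
Grace | 1866.53
Frank | 1954.77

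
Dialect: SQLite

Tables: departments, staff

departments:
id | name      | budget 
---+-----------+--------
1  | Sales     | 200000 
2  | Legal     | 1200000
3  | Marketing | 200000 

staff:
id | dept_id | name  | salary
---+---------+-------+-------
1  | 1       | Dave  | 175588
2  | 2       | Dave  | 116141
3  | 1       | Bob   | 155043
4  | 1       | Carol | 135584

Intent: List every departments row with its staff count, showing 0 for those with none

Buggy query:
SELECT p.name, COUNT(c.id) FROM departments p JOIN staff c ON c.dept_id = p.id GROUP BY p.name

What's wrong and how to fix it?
Bug: An inner join excludes parents with zero children

Fix: Switch to LEFT JOIN to retain unmatched parent rows

Corrected query:
SELECT p.name, COUNT(c.id) FROM departments p LEFT JOIN staff c ON c.dept_id = p.id GROUP BY p.name

Result:
name      | COUNT(c.id)
----------+------------
Legal     | 1          
Marketing | 0          
Sales     | 3          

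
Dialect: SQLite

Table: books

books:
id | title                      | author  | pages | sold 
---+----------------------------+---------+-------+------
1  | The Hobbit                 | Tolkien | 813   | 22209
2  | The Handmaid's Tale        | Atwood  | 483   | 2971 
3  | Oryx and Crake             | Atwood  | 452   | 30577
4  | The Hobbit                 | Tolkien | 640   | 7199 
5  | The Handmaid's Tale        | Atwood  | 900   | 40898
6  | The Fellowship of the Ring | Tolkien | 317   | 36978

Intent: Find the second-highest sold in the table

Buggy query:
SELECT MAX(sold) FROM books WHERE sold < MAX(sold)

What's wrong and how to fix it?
Bug: The inner MAX is an aggregate inside WHERE, which is not allowed

Fix: Compute the overall MAX in a subquery, then take MAX of rows below it

Corrected query:
SELECT MAX(sold) FROM books WHERE sold < (SELECT MAX(sold) FROM books)

Result:
MAX(sold)
---------
36978    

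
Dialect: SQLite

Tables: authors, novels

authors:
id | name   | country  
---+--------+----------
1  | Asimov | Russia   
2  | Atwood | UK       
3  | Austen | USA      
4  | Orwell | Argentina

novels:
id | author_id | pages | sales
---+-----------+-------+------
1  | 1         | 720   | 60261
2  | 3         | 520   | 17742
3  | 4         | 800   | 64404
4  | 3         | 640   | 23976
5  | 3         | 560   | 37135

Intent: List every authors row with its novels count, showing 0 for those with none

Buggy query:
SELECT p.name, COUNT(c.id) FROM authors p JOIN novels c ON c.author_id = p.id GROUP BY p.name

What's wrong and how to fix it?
Bug: INNER JOIN drops authors rows that have no matching novels rows

Fix: Use LEFT JOIN so parents without children still appear (COUNT(c.id) gives 0)

Corrected query:
SELECT p.name, COUNT(c.id) FROM authors p LEFT JOIN novels c ON c.author_id = p.id GROUP BY p.name

Result:
name   | COUNT(c.id)
-------+------------
Asimov | 1          
Atwood | 0          
Austen | 3          
Orwell | 1          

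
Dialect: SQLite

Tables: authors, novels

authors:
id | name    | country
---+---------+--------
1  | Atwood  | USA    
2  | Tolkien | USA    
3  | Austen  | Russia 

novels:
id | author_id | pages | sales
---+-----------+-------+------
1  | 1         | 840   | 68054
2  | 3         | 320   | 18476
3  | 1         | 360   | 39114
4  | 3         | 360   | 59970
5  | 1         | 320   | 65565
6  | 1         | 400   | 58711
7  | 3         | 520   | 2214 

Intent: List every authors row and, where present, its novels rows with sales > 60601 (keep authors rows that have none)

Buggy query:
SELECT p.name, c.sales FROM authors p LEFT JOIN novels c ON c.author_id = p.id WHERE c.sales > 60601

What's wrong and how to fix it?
Bug: Filtering c.sales in WHERE discards the NULL rows produced by LEFT JOIN, turning it into an inner join

Fix: Move the right-table condition into the ON clause so unmatched parents are kept

Corrected query:
SELECT p.name, c.sales FROM authors p LEFT JOIN novels c ON c.author_id = p.id AND c.sales > 60601

Result:
name    | sales
--------+------
Atwood  | 65565
Atwood  | 68054
Tolkien | NULL 
Austen  | NULL 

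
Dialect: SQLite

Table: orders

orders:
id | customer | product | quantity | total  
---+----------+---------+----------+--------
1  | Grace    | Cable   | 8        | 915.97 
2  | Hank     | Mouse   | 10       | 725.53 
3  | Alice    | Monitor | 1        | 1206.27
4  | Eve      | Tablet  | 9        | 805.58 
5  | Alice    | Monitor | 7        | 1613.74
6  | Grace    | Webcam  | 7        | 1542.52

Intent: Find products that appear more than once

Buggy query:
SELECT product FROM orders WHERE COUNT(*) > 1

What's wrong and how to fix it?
Bug: COUNT(*) is an aggregate and cannot be used in WHERE

Fix: Group first, then use HAVING for the count condition

Corrected query:
SELECT product FROM orders GROUP BY product HAVING COUNT(*) > 1

Result:
product
-------
Monitor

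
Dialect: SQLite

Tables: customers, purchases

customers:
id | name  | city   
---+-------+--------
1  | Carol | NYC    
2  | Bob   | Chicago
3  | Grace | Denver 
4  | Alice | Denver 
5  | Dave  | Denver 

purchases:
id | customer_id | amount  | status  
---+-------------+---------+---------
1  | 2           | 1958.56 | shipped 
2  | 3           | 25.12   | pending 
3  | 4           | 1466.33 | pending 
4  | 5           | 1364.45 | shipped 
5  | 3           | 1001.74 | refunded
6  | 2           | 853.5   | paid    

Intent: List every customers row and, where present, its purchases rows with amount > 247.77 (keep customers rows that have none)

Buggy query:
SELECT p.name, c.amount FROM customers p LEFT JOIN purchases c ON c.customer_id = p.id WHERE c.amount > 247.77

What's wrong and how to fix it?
Bug: Filtering c.amount in WHERE discards the NULL rows produced by LEFT JOIN, turning it into an inner join

Fix: Put 'c.amount > 247.77' in the JOIN's ON clause instead of WHERE

Corrected query:
SELECT p.name, c.amount FROM customers p LEFT JOIN purchases c ON c.customer_id = p.id AND c.amount > 247.77

Result:
name  | amount 
------+--------
Carol | NULL   
Bob   | 853.5  
Bob   | 1958.56
Grace | 1001.74
Alice | 1466.33
Dave  | 1364.45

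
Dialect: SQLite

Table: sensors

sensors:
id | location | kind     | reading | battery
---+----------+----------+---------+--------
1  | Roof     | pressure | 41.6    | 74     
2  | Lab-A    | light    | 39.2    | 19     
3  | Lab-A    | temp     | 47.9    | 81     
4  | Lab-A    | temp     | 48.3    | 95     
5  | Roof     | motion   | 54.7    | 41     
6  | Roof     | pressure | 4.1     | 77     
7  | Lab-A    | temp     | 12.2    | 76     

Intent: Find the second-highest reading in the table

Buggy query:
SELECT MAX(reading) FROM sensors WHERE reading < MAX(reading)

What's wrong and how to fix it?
Bug: The inner MAX is an aggregate inside WHERE, which is not allowed

Fix: Put the inner MAX in a scalar subquery

Corrected query:
SELECT MAX(reading) FROM sensors WHERE reading < (SELECT MAX(reading) FROM sensors)

Result:
MAX(reading)
------------
48.3        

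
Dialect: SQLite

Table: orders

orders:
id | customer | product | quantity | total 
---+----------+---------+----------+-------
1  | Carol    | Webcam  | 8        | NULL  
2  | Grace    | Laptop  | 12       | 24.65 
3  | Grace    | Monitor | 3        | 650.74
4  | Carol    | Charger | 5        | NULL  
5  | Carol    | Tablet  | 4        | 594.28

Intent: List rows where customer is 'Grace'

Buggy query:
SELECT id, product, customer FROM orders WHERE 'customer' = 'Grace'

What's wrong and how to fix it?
Bug: Single quotes denote string literals in SQL; the column name is being compared as a constant string

Fix: Reference the column as customer without single quotes

Corrected query:
SELECT id, product, customer FROM orders WHERE customer = 'Grace'

Result:
id | product | customer
---+---------+---------
2  | Laptop  | Grace   
3  | Monitor | Grace   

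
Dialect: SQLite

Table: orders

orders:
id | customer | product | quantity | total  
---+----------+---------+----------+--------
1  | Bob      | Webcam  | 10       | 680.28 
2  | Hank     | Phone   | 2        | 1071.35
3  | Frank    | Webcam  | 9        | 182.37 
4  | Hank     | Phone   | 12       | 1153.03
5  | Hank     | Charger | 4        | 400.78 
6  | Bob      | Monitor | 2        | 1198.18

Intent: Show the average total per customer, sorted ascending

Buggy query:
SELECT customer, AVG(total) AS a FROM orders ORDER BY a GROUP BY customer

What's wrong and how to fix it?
Bug: ORDER BY appears before GROUP BY; SQL clause order requires GROUP BY first

Fix: Reorder: SELECT … FROM … GROUP BY … ORDER BY …

Corrected query:
SELECT customer, AVG(total) AS a FROM orders GROUP BY customer ORDER BY a

Result:
customer | a         
---------+-----------
Frank    | 182.37    
Hank     | 875.053333
Bob      | 939.23    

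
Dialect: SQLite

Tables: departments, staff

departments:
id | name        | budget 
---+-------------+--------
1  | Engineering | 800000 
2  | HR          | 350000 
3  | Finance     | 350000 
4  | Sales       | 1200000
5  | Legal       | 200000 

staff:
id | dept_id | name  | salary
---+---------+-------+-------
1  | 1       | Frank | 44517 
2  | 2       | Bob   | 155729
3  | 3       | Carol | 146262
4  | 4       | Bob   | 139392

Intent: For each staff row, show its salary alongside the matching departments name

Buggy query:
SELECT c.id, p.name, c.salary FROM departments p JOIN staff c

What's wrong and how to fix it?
Bug: Missing join condition: each staff row is matched to all departments rows instead of just its own

Fix: Add ON c.dept_id = p.id to the JOIN

Corrected query:
SELECT c.id, p.name, c.salary FROM departments p JOIN staff c ON c.dept_id = p.id

Result:
id | name        | salary
---+-------------+-------
1  | Engineering | 44517 
2  | HR          | 155729
3  | Finance     | 146262
4  | Sales       | 139392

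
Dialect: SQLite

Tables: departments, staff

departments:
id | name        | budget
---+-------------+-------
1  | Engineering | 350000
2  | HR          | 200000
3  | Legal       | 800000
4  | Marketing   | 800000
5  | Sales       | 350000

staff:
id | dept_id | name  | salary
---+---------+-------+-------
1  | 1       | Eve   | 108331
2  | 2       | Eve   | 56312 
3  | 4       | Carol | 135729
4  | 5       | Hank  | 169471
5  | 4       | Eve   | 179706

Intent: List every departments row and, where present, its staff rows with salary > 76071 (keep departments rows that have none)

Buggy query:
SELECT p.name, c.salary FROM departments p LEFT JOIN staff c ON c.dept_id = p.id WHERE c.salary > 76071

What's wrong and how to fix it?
Bug: A WHERE condition on the right-hand table after LEFT JOIN drops unmatched parents

Fix: Move the right-table condition into the ON clause so unmatched parents are kept

Corrected query:
SELECT p.name, c.salary FROM departments p LEFT JOIN staff c ON c.dept_id = p.id AND c.salary > 76071

Result:
name        | salary
------------+-------
Engineering | 108331
HR          | NULL  
Legal       | NULL  
Marketing   | 135729
Marketing   | 179706
Sales       | 169471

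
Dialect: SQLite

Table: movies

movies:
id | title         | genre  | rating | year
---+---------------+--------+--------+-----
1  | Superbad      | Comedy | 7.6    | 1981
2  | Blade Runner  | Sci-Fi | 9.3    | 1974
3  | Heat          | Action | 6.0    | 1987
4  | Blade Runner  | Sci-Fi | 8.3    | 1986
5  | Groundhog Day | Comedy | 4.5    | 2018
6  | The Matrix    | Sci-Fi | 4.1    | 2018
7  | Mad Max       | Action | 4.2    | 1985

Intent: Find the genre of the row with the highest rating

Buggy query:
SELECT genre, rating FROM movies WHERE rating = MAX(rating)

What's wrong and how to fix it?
Bug: WHERE is evaluated per row; an aggregate over the whole table isn't defined there

Fix: Wrap MAX in a scalar subquery so WHERE compares against a single value

Corrected query:
SELECT genre, rating FROM movies WHERE rating = (SELECT MAX(rating) FROM movies)

Result:
genre  | rating
-------+-------
Sci-Fi | 9.3   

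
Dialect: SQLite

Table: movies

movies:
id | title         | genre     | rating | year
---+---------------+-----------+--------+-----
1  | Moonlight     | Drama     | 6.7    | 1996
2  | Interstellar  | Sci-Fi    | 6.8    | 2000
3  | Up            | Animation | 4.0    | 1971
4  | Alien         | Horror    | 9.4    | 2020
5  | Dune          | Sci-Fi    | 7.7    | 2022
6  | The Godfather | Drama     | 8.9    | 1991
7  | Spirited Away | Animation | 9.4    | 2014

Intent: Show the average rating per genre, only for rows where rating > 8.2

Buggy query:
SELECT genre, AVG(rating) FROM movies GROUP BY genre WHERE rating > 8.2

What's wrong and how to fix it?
Bug: Row-level WHERE must come before GROUP BY in the clause order

Fix: Place WHERE between FROM and GROUP BY

Corrected query:
SELECT genre, AVG(rating) FROM movies WHERE rating > 8.2 GROUP BY genre

Result:
genre     | AVG(rating)
----------+------------
Animation | 9.4        
Drama     | 8.9        
Horror    | 9.4        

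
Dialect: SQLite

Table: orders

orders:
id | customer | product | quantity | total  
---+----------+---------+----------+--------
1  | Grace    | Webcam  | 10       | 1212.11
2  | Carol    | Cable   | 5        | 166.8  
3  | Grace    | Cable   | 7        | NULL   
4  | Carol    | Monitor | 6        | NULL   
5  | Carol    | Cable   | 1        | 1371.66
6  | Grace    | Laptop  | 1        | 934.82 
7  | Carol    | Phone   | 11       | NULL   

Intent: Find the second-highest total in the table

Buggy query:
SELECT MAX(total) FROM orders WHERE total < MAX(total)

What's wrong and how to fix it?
Bug: The inner MAX is an aggregate inside WHERE, which is not allowed

Fix: Compute the overall MAX in a subquery, then take MAX of rows below it

Corrected query:
SELECT MAX(total) FROM orders WHERE total < (SELECT MAX(total) FROM orders)

Result:
MAX(total)
----------
1212.11   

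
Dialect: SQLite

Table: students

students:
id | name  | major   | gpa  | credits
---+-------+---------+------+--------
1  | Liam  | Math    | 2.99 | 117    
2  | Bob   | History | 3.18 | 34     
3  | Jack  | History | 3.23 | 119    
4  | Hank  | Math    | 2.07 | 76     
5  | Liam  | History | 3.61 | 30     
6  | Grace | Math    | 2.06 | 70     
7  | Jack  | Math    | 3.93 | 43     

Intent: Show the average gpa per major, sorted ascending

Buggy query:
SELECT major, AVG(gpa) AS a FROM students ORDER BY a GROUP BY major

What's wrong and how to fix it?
Bug: ORDER BY appears before GROUP BY; SQL clause order requires GROUP BY first

Fix: Reorder: SELECT … FROM … GROUP BY … ORDER BY …

Corrected query:
SELECT major, AVG(gpa) AS a FROM students GROUP BY major ORDER BY a

Result:
major   | a     
--------+-------
Math    | 2.7625
History | 3.34  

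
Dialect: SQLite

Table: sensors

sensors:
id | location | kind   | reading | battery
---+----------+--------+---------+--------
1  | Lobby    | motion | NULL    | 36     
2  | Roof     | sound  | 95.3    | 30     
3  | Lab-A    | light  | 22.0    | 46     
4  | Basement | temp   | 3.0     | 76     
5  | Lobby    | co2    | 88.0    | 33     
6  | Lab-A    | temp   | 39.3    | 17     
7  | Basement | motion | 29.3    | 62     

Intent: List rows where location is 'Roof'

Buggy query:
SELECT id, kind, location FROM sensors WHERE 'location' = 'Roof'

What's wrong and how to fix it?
Bug: Single quotes denote string literals in SQL; the column name is being compared as a constant string

Fix: Reference the column as location without single quotes

Corrected query:
SELECT id, kind, location FROM sensors WHERE location = 'Roof'

Result:
id | kind  | location
---+-------+---------
2  | sound | Roof    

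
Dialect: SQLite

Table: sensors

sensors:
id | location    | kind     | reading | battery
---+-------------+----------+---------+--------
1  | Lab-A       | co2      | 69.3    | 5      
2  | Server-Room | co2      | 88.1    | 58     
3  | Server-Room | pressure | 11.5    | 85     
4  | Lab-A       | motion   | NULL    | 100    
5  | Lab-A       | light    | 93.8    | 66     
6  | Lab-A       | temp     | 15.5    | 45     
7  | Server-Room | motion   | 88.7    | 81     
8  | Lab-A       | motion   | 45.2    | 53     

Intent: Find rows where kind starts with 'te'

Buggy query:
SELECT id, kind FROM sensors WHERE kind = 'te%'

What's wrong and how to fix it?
Bug: Wildcards only work with LIKE; '=' treats '%' as a literal character

Fix: Replace '=' with LIKE so 'te%' is treated as a pattern

Corrected query:
SELECT id, kind FROM sensors WHERE kind LIKE 'te%'

Result:
id | kind
---+-----
6  | temp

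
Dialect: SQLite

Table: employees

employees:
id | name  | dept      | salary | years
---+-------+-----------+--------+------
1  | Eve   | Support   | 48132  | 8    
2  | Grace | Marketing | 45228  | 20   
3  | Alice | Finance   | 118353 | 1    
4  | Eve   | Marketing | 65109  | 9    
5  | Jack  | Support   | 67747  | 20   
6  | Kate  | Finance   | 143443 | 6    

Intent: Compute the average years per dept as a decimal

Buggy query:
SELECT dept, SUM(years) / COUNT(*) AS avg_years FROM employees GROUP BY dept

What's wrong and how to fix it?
Bug: Both operands are integers, so '/' performs integer division and truncates

Fix: Multiply by 1.0 (or CAST to REAL) to force floating-point division

Corrected query:
SELECT dept, SUM(years) * 1.0 / COUNT(*) AS avg_years FROM employees GROUP BY dept

Result:
dept      | avg_years
----------+----------
Finance   | 3.5      
Marketing | 14.5     
Support   | 14       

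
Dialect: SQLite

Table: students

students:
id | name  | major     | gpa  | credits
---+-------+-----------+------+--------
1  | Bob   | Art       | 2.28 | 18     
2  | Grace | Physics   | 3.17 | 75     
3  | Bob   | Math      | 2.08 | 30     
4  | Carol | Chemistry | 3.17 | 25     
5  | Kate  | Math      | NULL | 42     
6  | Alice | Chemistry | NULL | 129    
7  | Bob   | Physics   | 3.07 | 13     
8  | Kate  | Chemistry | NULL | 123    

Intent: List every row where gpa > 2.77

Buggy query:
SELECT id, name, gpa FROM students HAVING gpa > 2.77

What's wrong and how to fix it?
Bug: HAVING filters the output of aggregation, but this query has no GROUP BY and no aggregate functions, so SQLite rejects it (HAVING clause on a non-aggregate query); the condition here is per row

Fix: Replace HAVING with WHERE since the condition applies to individual rows

Corrected query:
SELECT id, name, gpa FROM students WHERE gpa > 2.77

Result:
id | name  | gpa 
---+-------+-----
2  | Grace | 3.17
4  | Carol | 3.17
7  | Bob   | 3.07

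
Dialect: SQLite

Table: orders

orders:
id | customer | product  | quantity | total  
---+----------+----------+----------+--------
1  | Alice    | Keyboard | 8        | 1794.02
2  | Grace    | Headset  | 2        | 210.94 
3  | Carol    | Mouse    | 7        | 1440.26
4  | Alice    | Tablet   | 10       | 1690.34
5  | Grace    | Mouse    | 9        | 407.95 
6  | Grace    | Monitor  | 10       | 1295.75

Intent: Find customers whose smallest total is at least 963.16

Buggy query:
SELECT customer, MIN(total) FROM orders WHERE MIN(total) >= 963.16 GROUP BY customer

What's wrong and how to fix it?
Bug: Aggregates like MIN are computed per group after WHERE runs

Fix: Use HAVING for the per-group MIN condition

Corrected query:
SELECT customer, MIN(total) FROM orders GROUP BY customer HAVING MIN(total) >= 963.16

Result:
customer | MIN(total)
---------+-----------
Alice    | 1690.34   
Carol    | 1440.26   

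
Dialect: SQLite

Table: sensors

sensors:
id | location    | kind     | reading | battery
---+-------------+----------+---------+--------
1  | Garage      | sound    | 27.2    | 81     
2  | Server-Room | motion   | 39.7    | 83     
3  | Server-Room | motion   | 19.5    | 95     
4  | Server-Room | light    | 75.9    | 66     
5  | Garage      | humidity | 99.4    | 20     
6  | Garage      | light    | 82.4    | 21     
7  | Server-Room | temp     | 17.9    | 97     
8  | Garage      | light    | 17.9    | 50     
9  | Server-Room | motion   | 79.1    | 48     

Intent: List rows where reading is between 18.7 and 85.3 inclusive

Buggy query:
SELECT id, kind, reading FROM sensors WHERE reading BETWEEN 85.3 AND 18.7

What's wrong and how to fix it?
Bug: The bounds are reversed; BETWEEN a AND b requires a <= b to match anything

Fix: Write BETWEEN 18.7 AND 85.3

Corrected query:
SELECT id, kind, reading FROM sensors WHERE reading BETWEEN 18.7 AND 85.3

Result:
id | kind   | reading
---+--------+--------
1  | sound  | 27.2   
2  | motion | 39.7   
3  | motion | 19.5   
4  | light  | 75.9   
6  | light  | 82.4   
9  | motion | 79.1   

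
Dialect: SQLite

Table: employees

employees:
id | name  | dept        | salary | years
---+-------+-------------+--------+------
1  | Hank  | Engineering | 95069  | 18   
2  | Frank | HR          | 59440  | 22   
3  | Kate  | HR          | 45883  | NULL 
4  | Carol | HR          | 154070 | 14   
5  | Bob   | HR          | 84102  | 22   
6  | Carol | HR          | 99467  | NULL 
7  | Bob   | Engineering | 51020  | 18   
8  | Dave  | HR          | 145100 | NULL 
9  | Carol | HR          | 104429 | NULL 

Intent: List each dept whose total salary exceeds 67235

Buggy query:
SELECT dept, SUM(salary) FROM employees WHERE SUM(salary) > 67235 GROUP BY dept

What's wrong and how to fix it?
Bug: SUM(salary) is an aggregate, but WHERE filters rows before aggregation

Fix: Use HAVING (which filters groups after aggregation) instead of WHERE

Corrected query:
SELECT dept, SUM(salary) FROM employees GROUP BY dept HAVING SUM(salary) > 67235

Result:
dept        | SUM(salary)
------------+------------
Engineering | 146089     
HR          | 692491     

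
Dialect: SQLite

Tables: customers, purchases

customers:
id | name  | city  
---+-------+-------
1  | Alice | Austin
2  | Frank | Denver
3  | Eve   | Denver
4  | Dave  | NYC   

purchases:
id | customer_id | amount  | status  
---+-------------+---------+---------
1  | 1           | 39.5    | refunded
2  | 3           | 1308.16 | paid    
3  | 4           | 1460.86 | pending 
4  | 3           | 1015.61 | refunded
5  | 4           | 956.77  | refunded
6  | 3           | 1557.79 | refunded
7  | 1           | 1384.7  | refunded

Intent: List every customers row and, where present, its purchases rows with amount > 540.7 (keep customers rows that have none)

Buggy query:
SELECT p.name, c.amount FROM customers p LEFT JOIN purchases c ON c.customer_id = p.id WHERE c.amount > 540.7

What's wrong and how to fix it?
Bug: A WHERE condition on the right-hand table after LEFT JOIN drops unmatched parents

Fix: Put 'c.amount > 540.7' in the JOIN's ON clause instead of WHERE

Corrected query:
SELECT p.name, c.amount FROM customers p LEFT JOIN purchases c ON c.customer_id = p.id AND c.amount > 540.7

Result:
name  | amount 
------+--------
Alice | 1384.7 
Frank | NULL   
Eve   | 1015.61
Eve   | 1308.16
Eve   | 1557.79
Dave  | 956.77 
Dave  | 1460.86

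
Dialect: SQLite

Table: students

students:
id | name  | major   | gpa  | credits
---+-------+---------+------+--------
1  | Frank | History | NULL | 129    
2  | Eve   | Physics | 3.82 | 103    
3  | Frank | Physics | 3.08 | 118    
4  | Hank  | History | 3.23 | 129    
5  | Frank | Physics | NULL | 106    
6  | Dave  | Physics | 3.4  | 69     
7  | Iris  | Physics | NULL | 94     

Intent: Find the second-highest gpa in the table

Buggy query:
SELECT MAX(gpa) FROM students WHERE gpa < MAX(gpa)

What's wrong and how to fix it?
Bug: MAX(gpa) on the right of the comparison is an aggregate-in-WHERE error

Fix: Put the inner MAX in a scalar subquery

Corrected query:
SELECT MAX(gpa) FROM students WHERE gpa < (SELECT MAX(gpa) FROM students)

Result:
MAX(gpa)
--------
3.4     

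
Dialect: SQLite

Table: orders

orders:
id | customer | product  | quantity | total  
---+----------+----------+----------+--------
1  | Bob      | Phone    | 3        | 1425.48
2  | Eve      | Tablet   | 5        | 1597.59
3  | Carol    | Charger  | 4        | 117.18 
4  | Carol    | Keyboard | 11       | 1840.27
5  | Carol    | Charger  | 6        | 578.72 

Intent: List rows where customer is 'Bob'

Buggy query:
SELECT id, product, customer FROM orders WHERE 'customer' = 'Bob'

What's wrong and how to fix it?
Bug: Single quotes denote string literals in SQL; the column name is being compared as a constant string

Fix: Reference the column as customer without single quotes

Corrected query:
SELECT id, product, customer FROM orders WHERE customer = 'Bob'

Result:
id | product | customer
---+---------+---------
1  | Phone   | Bob     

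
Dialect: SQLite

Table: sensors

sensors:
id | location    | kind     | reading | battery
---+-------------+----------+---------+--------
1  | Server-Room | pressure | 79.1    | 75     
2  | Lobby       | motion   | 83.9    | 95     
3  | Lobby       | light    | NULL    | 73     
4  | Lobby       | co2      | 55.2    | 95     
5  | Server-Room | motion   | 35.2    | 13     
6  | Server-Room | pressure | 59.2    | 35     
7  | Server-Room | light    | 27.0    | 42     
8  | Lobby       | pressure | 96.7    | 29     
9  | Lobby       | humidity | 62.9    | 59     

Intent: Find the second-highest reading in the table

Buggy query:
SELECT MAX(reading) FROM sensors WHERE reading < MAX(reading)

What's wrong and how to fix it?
Bug: MAX(reading) on the right of the comparison is an aggregate-in-WHERE error

Fix: Compute the overall MAX in a subquery, then take MAX of rows below it

Corrected query:
SELECT MAX(reading) FROM sensors WHERE reading < (SELECT MAX(reading) FROM sensors)

Result:
MAX(reading)
------------
83.9        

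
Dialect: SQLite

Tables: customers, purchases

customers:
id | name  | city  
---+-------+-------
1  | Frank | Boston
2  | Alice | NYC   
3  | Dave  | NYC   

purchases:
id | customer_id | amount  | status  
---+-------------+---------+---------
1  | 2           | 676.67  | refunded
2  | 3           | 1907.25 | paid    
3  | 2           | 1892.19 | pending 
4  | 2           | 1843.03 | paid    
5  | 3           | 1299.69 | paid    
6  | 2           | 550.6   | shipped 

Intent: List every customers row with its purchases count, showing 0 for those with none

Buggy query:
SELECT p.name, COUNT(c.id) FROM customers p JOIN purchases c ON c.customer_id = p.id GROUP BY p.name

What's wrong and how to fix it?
Bug: An inner join excludes parents with zero children

Fix: Use LEFT JOIN so parents without children still appear (COUNT(c.id) gives 0)

Corrected query:
SELECT p.name, COUNT(c.id) FROM customers p LEFT JOIN purchases c ON c.customer_id = p.id GROUP BY p.name

Result:
name  | COUNT(c.id)
------+------------
Alice | 4          
Dave  | 2          
Frank | 0          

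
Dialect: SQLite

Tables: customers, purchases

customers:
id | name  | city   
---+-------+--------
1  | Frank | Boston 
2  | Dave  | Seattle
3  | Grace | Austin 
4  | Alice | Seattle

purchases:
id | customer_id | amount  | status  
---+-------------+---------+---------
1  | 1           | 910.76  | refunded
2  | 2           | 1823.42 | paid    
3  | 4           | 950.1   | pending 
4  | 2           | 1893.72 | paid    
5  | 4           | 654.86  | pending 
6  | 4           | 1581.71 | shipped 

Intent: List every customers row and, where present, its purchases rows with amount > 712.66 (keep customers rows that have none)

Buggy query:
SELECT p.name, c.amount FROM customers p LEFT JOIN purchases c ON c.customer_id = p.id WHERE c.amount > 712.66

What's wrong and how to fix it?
Bug: Filtering c.amount in WHERE discards the NULL rows produced by LEFT JOIN, turning it into an inner join

Fix: Move the right-table condition into the ON clause so unmatched parents are kept

Corrected query:
SELECT p.name, c.amount FROM customers p LEFT JOIN purchases c ON c.customer_id = p.id AND c.amount > 712.66

Result:
name  | amount 
------+--------
Frank | 910.76 
Dave  | 1823.42
Dave  | 1893.72
Grace | NULL   
Alice | 950.1  
Alice | 1581.71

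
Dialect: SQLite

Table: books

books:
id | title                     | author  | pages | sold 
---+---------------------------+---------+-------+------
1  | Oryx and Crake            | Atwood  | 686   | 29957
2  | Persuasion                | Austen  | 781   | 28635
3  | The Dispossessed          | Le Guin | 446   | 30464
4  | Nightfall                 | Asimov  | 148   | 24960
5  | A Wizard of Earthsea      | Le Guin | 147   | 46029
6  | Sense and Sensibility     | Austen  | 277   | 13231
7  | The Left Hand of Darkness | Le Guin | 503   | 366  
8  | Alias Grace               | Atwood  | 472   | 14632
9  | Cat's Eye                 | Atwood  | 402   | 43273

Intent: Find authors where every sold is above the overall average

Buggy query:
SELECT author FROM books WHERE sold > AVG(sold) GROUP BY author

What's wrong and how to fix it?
Bug: AVG() is an aggregate; it can't sit directly in WHERE

Fix: Use a subquery for AVG and a HAVING MIN(...) filter so the condition holds for every row in the group

Corrected query:
SELECT author FROM books GROUP BY author HAVING MIN(sold) > (SELECT AVG(sold) FROM books)

Result:
(no rows)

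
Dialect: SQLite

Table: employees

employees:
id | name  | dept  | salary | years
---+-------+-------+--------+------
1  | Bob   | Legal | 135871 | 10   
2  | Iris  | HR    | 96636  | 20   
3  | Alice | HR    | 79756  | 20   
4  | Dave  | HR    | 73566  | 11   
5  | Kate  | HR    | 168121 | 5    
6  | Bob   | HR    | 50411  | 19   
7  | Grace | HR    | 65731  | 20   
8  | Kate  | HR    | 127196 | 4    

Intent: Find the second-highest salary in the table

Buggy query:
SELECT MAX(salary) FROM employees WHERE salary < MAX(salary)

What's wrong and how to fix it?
Bug: MAX(salary) on the right of the comparison is an aggregate-in-WHERE error

Fix: Compute the overall MAX in a subquery, then take MAX of rows below it

Corrected query:
SELECT MAX(salary) FROM employees WHERE salary < (SELECT MAX(salary) FROM employees)

Result:
MAX(salary)
-----------
135871     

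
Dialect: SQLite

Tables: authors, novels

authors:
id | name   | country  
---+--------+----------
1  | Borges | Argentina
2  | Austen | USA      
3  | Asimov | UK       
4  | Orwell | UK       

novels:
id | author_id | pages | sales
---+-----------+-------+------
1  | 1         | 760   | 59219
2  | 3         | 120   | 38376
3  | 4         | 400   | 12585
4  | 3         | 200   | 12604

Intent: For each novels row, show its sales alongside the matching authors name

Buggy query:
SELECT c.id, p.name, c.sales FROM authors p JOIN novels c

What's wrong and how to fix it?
Bug: Missing join condition: each novels row is matched to all authors rows instead of just its own

Fix: Specify the join condition linking the foreign key to the parent id

Corrected query:
SELECT c.id, p.name, c.sales FROM authors p JOIN novels c ON c.author_id = p.id

Result:
id | name   | sales
---+--------+------
1  | Borges | 59219
2  | Asimov | 38376
3  | Orwell | 12585
4  | Asimov | 12604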